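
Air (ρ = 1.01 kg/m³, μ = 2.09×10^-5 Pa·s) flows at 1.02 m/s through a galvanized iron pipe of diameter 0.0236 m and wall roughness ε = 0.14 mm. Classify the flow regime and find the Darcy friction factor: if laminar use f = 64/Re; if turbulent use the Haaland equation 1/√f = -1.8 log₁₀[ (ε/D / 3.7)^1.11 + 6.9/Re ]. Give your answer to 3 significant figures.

Re = ρVD/μ = 1.01·1.02·0.0236/2.09e-05 = 1163.
Re < 2300 → laminar, so f = 64/Re = 0.05502 (roughness is irrelevant in laminar flow).

f ≈ 0.0550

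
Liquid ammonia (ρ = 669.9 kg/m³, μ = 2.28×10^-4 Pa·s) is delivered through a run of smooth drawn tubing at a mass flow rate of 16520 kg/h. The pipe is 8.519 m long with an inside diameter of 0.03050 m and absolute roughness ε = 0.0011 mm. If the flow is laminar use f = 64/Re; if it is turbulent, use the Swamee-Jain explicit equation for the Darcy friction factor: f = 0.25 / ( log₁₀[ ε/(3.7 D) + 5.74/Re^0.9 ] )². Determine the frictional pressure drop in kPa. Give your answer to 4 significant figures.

ṁ = 16520 kg/h = 16520/3600 = 4.589 kg/s.
A = πD²/4 = π(0.0305)²/4 = 0.0007306 m²; mean velocity V = ṁ/(ρA) = 4.589/(669.9 · 0.0007306) = 9.376 m/s.
Reynolds number Re = ρVD/μ = 669.9 · 9.376 · 0.0305 / 0.000228 = 8.402e+05.
Re > 4000 → turbulent. Relative roughness ε/D = 1.1e-06/0.0305 = 3.61e-05. Swamee-Jain: f = 0.25/(log₁₀[3.61e-05/3.7 + 5.74/8.402e+05^0.9])² = 0.25/(log₁₀[9.75e-06 + 2.67e-05])² = 0.25/(-4.438)² = 0.01269.
Darcy-Weisbach: ΔP = f(L/D)(ρV²/2) = 0.01269·(8.519/0.0305)·(669.9·9.376²/2) = 0.01269·279.3·2.944e+04 = 1.044e+05 Pa.
ΔP = 1.044e+05 Pa = 104.4 kPa.

ΔP ≈ 104.4 kPa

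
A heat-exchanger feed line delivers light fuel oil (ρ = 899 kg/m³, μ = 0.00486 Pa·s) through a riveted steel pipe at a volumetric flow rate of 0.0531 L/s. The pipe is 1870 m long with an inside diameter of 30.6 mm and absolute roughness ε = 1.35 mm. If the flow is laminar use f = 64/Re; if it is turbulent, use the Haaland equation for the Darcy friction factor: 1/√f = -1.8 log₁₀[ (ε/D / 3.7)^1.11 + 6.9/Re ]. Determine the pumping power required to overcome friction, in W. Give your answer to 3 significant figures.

P ≈ 1.19 W

Q = 0.0531 L/s = 0.0531/1000 = 5.31e-05 m³/s.
Cross-sectional area A = πD²/4 = π(0.0306)²/4 = 0.0007354 m²; mean velocity V = Q/A = 5.31e-05/0.0007354 = 0.0722 m/s.
Reynolds number Re = ρVD/μ = 899 · 0.0722 · 0.0306 / 0.00486 = 408.7.
Re < 2300 → laminar flow, so f = 64/Re = 64/408.7 = 0.1566 (the turbulent correlation is not needed).
Darcy-Weisbach: ΔP = f(L/D)(ρV²/2) = 0.1566·(1870/0.0306)·(899·0.0722²/2) = 0.1566·6.111e+04·2.343 = 2.243e+04 Pa.
Pumping power P = QΔP = 5.31e-05·2.243e+04 = 1.191 W = 1.19 W.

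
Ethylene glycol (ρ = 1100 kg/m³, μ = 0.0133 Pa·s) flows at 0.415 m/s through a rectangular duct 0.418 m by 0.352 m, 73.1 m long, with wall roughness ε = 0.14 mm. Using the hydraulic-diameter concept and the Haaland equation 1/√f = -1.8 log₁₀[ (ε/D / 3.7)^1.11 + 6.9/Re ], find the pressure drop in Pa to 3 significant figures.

Hydraulic diameter D_h = 4A/P = 4·(0.418·0.352)/(2·(0.418+0.352)) = 0.5885/1.54 = 0.3822 m.
Re = ρVD_h/μ = 1100·0.415·0.3822/0.0133 = 1.312e+04.
ε/D_h = 0.00014/0.3822 = 0.000366; Haaland gives 1/√f = -1.8 log₁₀[3.59e-05+0.000526] = 5.851, so f = 0.02921.
ΔP = f(L/D_h)(ρV²/2) = 0.02921·73.1/0.3822·94.72 = 529.3 Pa.

ΔP ≈ 529 Pa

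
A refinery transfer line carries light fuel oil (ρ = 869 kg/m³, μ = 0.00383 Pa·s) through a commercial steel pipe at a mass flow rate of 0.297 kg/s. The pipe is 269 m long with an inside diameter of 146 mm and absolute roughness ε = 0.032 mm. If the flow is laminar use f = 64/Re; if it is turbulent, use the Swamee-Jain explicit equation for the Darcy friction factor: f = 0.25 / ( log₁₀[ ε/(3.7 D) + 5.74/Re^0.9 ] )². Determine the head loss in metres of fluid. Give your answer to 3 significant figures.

h_f ≈ 0.00370 m

A = πD²/4 = π(0.146)²/4 = 0.01674 m²; mean velocity V = ṁ/(ρA) = 0.297/(869 · 0.01674) = 0.02041 m/s.
Reynolds number Re = ρVD/μ = 869 · 0.02041 · 0.146 / 0.00383 = 676.3.
Re < 2300 → laminar flow, so f = 64/Re = 64/676.3 = 0.09464 (the turbulent correlation is not needed).
Darcy-Weisbach: ΔP = f(L/D)(ρV²/2) = 0.09464·(269/0.146)·(869·0.02041²/2) = 0.09464·1842·0.1811 = 31.57 Pa.
Head loss h_f = ΔP/(ρg) = 31.57/(869·9.81) = 0.00370 m.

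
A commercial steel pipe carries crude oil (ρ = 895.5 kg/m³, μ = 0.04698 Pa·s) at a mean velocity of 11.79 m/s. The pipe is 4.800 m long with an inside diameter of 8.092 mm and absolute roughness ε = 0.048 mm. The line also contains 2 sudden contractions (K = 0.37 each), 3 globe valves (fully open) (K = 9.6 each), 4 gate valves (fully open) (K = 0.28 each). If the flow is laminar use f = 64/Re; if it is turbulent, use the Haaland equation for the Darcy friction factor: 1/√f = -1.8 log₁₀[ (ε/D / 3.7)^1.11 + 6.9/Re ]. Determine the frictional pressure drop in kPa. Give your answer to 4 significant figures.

ΔP ≈ 3208 kPa

Reynolds number Re = ρVD/μ = 895.5 · 11.79 · 0.008092 / 0.047 = 1819.
Re < 2300 → laminar flow, so f = 64/Re = 64/1819 = 0.03519 (the turbulent correlation is not needed).
Total minor-loss coefficient ΣK = 2·0.37 + 3·9.6 + 4·0.28 = 30.7.
ΔP = [f·L/D + ΣK]·(ρV²/2) = [0.03519·4.8/0.008092 + 30.7]·(895.5·11.79²/2) = [20.88 + 30.7]·6.224e+04 = 3.208e+06 Pa.
ΔP = 3.208e+06 Pa = 3208 kPa.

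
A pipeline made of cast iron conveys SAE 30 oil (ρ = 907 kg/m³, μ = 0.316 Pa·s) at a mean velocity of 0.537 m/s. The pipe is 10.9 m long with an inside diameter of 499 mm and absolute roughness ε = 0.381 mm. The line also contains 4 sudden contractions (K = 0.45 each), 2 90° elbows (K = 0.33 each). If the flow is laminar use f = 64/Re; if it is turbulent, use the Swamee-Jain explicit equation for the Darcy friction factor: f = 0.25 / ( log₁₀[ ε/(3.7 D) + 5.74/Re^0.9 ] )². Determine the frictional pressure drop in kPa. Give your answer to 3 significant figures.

ΔP ≈ 0.559 kPa

Reynolds number Re = ρVD/μ = 907 · 0.537 · 0.499 / 0.316 = 769.1.
Re < 2300 → laminar flow, so f = 64/Re = 64/769.1 = 0.08321 (the turbulent correlation is not needed).
Total minor-loss coefficient ΣK = 4·0.45 + 2·0.33 = 2.46.
ΔP = [f·L/D + ΣK]·(ρV²/2) = [0.08321·10.9/0.499 + 2.46]·(907·0.537²/2) = [1.818 + 2.46]·130.8 = 559.4 Pa.
ΔP = 559.4 Pa = 0.559 kPa.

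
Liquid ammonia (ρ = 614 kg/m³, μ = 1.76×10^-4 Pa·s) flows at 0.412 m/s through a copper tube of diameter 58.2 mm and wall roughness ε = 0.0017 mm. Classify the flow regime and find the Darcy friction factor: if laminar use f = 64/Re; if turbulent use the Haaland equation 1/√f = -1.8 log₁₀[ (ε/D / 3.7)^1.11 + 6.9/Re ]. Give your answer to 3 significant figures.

Re = ρVD/μ = 614·0.412·0.0582/0.000176 = 8.365e+04.
Re > 4000 → turbulent. ε/D = 1.7e-06/0.0582 = 2.92e-05; Haaland: 1/√f = -1.8 log₁₀[2.17e-06 + 8.25e-05] = 7.33, so f = 0.01861.

f ≈ 0.0186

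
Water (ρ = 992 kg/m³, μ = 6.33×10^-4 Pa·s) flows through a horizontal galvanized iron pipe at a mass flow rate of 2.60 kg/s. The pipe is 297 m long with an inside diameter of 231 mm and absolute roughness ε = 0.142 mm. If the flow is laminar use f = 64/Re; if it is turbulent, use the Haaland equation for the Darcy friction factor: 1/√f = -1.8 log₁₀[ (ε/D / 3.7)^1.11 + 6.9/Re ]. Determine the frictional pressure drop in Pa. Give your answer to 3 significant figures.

A = πD²/4 = π(0.231)²/4 = 0.04191 m²; mean velocity V = ṁ/(ρA) = 2.6/(992 · 0.04191) = 0.06254 m/s.
Reynolds number Re = ρVD/μ = 992 · 0.06254 · 0.231 / 0.000633 = 2.264e+04.
Re > 4000 → turbulent. Relative roughness ε/D = 0.000142/0.231 = 0.000615. Haaland: 1/√f = -1.8 log₁₀[(0.000615/3.7)^1.11 + 6.9/2.264e+04] = -1.8 log₁₀[6.38e-05 + 0.000305] = 6.18, so f = 0.02618.
Darcy-Weisbach: ΔP = f(L/D)(ρV²/2) = 0.02618·(297/0.231)·(992·0.06254²/2) = 0.02618·1286·1.94 = 65.3 Pa.

ΔP ≈ 65.3 Pa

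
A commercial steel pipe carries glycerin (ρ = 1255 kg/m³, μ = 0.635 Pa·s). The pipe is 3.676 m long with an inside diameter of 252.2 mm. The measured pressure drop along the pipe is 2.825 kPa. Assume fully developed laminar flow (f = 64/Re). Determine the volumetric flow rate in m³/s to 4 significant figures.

For laminar flow, f = 64/Re with Re = ρVD/μ, so Darcy-Weisbach reduces to ΔP = 32μLV/D². Solving for V: V = ΔP·D²/(32μL) = 2825·(0.2522)²/(32·0.635·3.676) = 2.406 m/s.
Check: Re = ρVD/μ = 1255·2.406·0.2522/0.635 = 1199 < 2300, so the laminar assumption holds.
Q = V·A = 2.406·(π/4·0.2522²) = 0.1202 m³/s = 0.1202 m³/s.

Q ≈ 0.1202 m³/s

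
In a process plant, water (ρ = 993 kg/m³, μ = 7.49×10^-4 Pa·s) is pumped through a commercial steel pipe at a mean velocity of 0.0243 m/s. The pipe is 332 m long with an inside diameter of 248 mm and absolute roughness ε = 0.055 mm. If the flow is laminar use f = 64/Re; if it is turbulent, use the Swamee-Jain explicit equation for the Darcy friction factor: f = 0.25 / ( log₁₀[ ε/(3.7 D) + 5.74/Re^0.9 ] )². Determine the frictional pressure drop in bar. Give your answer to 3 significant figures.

ΔP ≈ 1.31×10^-4 bar

Reynolds number Re = ρVD/μ = 993 · 0.0243 · 0.248 / 0.000749 = 7990.
Re > 4000 → turbulent. Relative roughness ε/D = 5.5e-05/0.248 = 0.000222. Swamee-Jain: f = 0.25/(log₁₀[0.000222/3.7 + 5.74/7990^0.9])² = 0.25/(log₁₀[5.99e-05 + 0.00176])² = 0.25/(-2.739)² = 0.03333.
Darcy-Weisbach: ΔP = f(L/D)(ρV²/2) = 0.03333·(332/0.248)·(993·0.0243²/2) = 0.03333·1339·0.2932 = 13.08 Pa.
ΔP = 13.08 Pa = 1.31×10^-4 bar.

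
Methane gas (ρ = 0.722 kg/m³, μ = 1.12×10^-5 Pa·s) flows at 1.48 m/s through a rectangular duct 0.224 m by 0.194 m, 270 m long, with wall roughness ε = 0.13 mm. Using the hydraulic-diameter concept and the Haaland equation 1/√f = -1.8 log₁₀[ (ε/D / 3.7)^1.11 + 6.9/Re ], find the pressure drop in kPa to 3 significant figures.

ΔP ≈ 0.0277 kPa

Hydraulic diameter D_h = 4A/P = 4·(0.224·0.194)/(2·(0.224+0.194)) = 0.1738/0.836 = 0.2079 m.
Re = ρVD_h/μ = 0.722·1.48·0.2079/1.12e-05 = 1.984e+04.
ε/D_h = 0.00013/0.2079 = 0.000625; Haaland gives 1/√f = -1.8 log₁₀[6.5e-05+0.000348] = 6.092, so f = 0.02695.
ΔP = f(L/D_h)(ρV²/2) = 0.02695·270/0.2079·0.7907 = 27.67 Pa.
ΔP = 0.0277 kPa.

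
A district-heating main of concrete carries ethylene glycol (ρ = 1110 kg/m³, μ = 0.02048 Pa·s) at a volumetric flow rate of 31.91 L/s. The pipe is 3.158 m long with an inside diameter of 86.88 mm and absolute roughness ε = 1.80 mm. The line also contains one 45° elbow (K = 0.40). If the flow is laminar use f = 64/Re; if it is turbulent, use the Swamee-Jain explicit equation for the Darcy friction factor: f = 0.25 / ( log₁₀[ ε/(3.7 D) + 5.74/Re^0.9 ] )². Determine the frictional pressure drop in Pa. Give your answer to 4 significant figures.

Q = 31.91 L/s = 31.91/1000 = 0.03191 m³/s.
Cross-sectional area A = πD²/4 = π(0.08688)²/4 = 0.005928 m²; mean velocity V = Q/A = 0.03191/0.005928 = 5.383 m/s.
Reynolds number Re = ρVD/μ = 1110 · 5.383 · 0.08688 / 0.0205 = 2.535e+04.
Re > 4000 → turbulent. Relative roughness ε/D = 0.0018/0.08688 = 0.0207. Swamee-Jain: f = 0.25/(log₁₀[0.0207/3.7 + 5.74/2.535e+04^0.9])² = 0.25/(log₁₀[0.0056 + 0.000624])² = 0.25/(-2.206)² = 0.05137.
Total minor-loss coefficient ΣK = 1·0.4 = 0.4.
ΔP = [f·L/D + ΣK]·(ρV²/2) = [0.05137·3.158/0.08688 + 0.4]·(1110·5.383²/2) = [1.867 + 0.4]·1.608e+04 = 3.646e+04 Pa.

ΔP ≈ 36460 Pa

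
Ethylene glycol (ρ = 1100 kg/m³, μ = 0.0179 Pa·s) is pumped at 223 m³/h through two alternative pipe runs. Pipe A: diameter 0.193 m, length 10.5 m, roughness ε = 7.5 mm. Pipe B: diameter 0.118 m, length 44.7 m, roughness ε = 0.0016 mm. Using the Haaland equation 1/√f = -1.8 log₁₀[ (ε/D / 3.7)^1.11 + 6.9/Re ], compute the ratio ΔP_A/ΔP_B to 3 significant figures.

ΔP_A/ΔP_B ≈ 0.0602

Pipe A: V = Q/A = 0.06194/0.02926 = 2.117 m/s; Re = 2.511e+04; ε/D = 0.0389; Haaland → f = 0.06506; ΔP_A = f(L/D)(ρV²/2) = 8728 Pa.
Pipe B: V = Q/A = 0.06194/0.01094 = 5.664 m/s; Re = 4.107e+04; ε/D = 1.36e-05; Haaland → f = 0.02169; ΔP_B = f(L/D)(ρV²/2) = 1.45e+05 Pa.
ΔP_A/ΔP_B = 8728/1.45e+05 = 0.0602.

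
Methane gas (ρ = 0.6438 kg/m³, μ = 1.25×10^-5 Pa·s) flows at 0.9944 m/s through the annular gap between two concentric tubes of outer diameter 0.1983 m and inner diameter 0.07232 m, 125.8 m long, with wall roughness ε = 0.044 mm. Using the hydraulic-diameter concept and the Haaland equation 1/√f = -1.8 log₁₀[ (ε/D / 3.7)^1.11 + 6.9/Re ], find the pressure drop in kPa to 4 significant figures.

ΔP ≈ 0.01122 kPa

Hydraulic diameter D_h = 4A/P = D_o - D_i = 0.1983 - 0.07232 = 0.126 m.
Re = ρVD_h/μ = 0.6438·0.9944·0.126/1.25e-05 = 6452.
ε/D_h = 4.4e-05/0.126 = 0.000349; Haaland gives 1/√f = -1.8 log₁₀[3.41e-05+0.00107] = 5.323, so f = 0.03529.
ΔP = f(L/D_h)(ρV²/2) = 0.03529·125.8/0.126·0.3183 = 11.22 Pa.
ΔP = 0.01122 kPa.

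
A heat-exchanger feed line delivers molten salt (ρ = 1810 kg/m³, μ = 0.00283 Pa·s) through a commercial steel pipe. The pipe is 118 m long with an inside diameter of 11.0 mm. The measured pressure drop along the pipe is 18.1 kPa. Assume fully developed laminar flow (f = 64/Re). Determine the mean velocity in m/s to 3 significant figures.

For laminar flow, f = 64/Re with Re = ρVD/μ, so Darcy-Weisbach reduces to ΔP = 32μLV/D². Solving for V: V = ΔP·D²/(32μL) = 1.81e+04·(0.011)²/(32·0.00283·118) = 0.2049 m/s.
Check: Re = ρVD/μ = 1810·0.2049·0.011/0.00283 = 1442 < 2300, so the laminar assumption holds.

V ≈ 0.205 m/s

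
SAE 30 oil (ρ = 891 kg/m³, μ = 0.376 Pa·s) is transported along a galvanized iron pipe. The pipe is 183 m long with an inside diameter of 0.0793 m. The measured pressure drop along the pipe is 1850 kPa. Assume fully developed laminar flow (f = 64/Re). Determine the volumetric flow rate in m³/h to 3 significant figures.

Q ≈ 93.9 m³/h

For laminar flow, f = 64/Re with Re = ρVD/μ, so Darcy-Weisbach reduces to ΔP = 32μLV/D². Solving for V: V = ΔP·D²/(32μL) = 1.85e+06·(0.0793)²/(32·0.376·183) = 5.284 m/s.
Check: Re = ρVD/μ = 891·5.284·0.0793/0.376 = 992.9 < 2300, so the laminar assumption holds.
Q = V·A = 5.284·(π/4·0.0793²) = 0.0261 m³/s = 93.9 m³/h.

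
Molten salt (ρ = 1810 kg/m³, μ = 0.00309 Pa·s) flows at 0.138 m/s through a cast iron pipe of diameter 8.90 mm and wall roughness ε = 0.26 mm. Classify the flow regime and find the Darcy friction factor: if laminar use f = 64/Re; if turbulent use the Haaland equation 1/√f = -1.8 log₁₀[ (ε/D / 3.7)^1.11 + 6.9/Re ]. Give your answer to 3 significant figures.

Re = ρVD/μ = 1810·0.138·0.0089/0.00309 = 719.4.
Re < 2300 → laminar, so f = 64/Re = 0.08896 (roughness is irrelevant in laminar flow).

f ≈ 0.0890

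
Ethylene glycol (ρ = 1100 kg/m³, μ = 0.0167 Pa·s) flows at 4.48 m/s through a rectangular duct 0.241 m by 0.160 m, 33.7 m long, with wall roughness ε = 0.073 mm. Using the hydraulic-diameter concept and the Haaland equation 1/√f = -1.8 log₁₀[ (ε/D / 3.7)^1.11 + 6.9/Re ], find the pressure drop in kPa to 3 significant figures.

ΔP ≈ 41.4 kPa

Hydraulic diameter D_h = 4A/P = 4·(0.241·0.16)/(2·(0.241+0.16)) = 0.1542/0.802 = 0.1923 m.
Re = ρVD_h/μ = 1100·4.48·0.1923/0.0167 = 5.675e+04.
ε/D_h = 7.3e-05/0.1923 = 0.00038; Haaland gives 1/√f = -1.8 log₁₀[3.74e-05+0.000122] = 6.838, so f = 0.02139.
ΔP = f(L/D_h)(ρV²/2) = 0.02139·33.7/0.1923·1.104e+04 = 4.137e+04 Pa.
ΔP = 41.4 kPa.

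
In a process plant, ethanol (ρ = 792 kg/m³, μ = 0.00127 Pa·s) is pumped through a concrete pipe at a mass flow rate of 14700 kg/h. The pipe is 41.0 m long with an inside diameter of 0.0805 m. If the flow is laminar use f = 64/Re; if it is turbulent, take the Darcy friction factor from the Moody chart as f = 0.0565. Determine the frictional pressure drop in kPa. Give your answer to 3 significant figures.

ṁ = 14700 kg/h = 14700/3600 = 4.083 kg/s.
A = πD²/4 = π(0.0805)²/4 = 0.00509 m²; mean velocity V = ṁ/(ρA) = 4.083/(792 · 0.00509) = 1.013 m/s.
Reynolds number Re = ρVD/μ = 792 · 1.013 · 0.0805 / 0.00127 = 5.085e+04.
Re > 4000 → turbulent; use the Moody-chart value f = 0.0565.
Darcy-Weisbach: ΔP = f(L/D)(ρV²/2) = 0.0565·(41/0.0805)·(792·1.013²/2) = 0.0565·509.3·406.4 = 1.169e+04 Pa.
ΔP = 1.169e+04 Pa = 11.7 kPa.

ΔP ≈ 11.7 kPa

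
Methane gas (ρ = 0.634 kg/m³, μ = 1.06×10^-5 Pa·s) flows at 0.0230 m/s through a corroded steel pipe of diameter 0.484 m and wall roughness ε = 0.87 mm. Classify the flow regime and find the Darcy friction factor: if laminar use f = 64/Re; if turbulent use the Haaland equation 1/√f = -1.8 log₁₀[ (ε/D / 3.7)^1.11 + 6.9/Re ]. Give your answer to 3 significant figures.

f ≈ 0.0961

Re = ρVD/μ = 0.634·0.023·0.484/1.06e-05 = 665.8.
Re < 2300 → laminar, so f = 64/Re = 0.09612 (roughness is irrelevant in laminar flow).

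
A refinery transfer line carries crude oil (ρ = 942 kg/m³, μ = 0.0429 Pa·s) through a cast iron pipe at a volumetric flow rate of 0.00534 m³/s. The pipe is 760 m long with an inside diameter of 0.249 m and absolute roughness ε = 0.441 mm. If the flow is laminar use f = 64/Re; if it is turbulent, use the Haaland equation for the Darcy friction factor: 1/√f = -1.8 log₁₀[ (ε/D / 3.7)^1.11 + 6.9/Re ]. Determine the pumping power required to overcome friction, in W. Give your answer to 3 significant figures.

Cross-sectional area A = πD²/4 = π(0.249)²/4 = 0.0487 m²; mean velocity V = Q/A = 0.00534/0.0487 = 0.1097 m/s.
Reynolds number Re = ρVD/μ = 942 · 0.1097 · 0.249 / 0.0429 = 599.6.
Re < 2300 → laminar flow, so f = 64/Re = 64/599.6 = 0.1067 (the turbulent correlation is not needed).
Darcy-Weisbach: ΔP = f(L/D)(ρV²/2) = 0.1067·(760/0.249)·(942·0.1097²/2) = 0.1067·3052·5.664 = 1845 Pa.
Pumping power P = QΔP = 0.00534·1845 = 9.854 W = 9.85 W.

P ≈ 9.85 W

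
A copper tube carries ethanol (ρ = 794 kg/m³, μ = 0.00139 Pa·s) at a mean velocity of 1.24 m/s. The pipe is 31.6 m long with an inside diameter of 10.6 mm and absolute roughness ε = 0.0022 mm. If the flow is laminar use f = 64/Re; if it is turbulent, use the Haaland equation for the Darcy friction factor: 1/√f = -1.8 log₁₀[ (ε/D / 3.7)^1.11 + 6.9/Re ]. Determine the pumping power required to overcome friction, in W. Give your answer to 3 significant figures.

P ≈ 6.70 W

Reynolds number Re = ρVD/μ = 794 · 1.24 · 0.0106 / 0.00139 = 7508.
Re > 4000 → turbulent. Relative roughness ε/D = 2.2e-06/0.0106 = 0.000208. Haaland: 1/√f = -1.8 log₁₀[(0.000208/3.7)^1.11 + 6.9/7508] = -1.8 log₁₀[1.91e-05 + 0.000919] = 5.45, so f = 0.03367.
Darcy-Weisbach: ΔP = f(L/D)(ρV²/2) = 0.03367·(31.6/0.0106)·(794·1.24²/2) = 0.03367·2981·610.4 = 6.127e+04 Pa.
Q = V·A = 1.24·8.825e-05 = 0.0001094 m³/s.
Pumping power P = QΔP = 0.0001094·6.127e+04 = 6.704 W = 6.70 W.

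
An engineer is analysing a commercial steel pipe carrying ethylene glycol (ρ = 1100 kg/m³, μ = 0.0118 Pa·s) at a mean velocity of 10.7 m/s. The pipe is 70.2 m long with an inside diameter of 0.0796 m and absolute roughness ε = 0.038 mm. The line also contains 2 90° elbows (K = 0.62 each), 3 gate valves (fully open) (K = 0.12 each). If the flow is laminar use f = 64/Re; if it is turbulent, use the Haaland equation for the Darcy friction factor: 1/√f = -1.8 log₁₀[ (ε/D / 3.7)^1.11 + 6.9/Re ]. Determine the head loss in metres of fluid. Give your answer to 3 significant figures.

Reynolds number Re = ρVD/μ = 1100 · 10.7 · 0.0796 / 0.0118 = 7.94e+04.
Re > 4000 → turbulent. Relative roughness ε/D = 3.8e-05/0.0796 = 0.000477. Haaland: 1/√f = -1.8 log₁₀[(0.000477/3.7)^1.11 + 6.9/7.94e+04] = -1.8 log₁₀[4.82e-05 + 8.69e-05] = 6.965, so f = 0.02061.
Total minor-loss coefficient ΣK = 2·0.62 + 3·0.12 = 1.6.
ΔP = [f·L/D + ΣK]·(ρV²/2) = [0.02061·70.2/0.0796 + 1.6]·(1100·10.7²/2) = [18.18 + 1.6]·6.297e+04 = 1.246e+06 Pa.
Head loss h_f = ΔP/(ρg) = 1.246e+06/(1100·9.81) = 115 m.

h_f ≈ 115 m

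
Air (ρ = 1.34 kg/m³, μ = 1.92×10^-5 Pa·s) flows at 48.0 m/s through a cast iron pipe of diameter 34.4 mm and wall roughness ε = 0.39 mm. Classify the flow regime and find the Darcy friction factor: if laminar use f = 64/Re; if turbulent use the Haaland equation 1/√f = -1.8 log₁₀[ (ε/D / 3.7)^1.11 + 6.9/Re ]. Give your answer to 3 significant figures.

Re = ρVD/μ = 1.34·48·0.0344/1.92e-05 = 1.152e+05.
Re > 4000 → turbulent. ε/D = 0.00039/0.0344 = 0.0113; Haaland: 1/√f = -1.8 log₁₀[0.00162 + 5.99e-05] = 4.994, so f = 0.0401.

f ≈ 0.0401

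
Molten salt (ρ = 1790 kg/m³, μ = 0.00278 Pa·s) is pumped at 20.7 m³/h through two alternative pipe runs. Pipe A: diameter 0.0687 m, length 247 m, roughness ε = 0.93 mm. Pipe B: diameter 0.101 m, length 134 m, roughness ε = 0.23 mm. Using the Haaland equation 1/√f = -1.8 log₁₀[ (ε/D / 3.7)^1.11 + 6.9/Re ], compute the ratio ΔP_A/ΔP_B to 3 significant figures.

Pipe A: V = Q/A = 0.00575/0.003707 = 1.551 m/s; Re = 6.862e+04; ε/D = 0.0135; Haaland → f = 0.04287; ΔP_A = f(L/D)(ρV²/2) = 3.319e+05 Pa.
Pipe B: V = Q/A = 0.00575/0.008012 = 0.7177 m/s; Re = 4.667e+04; ε/D = 0.00228; Haaland → f = 0.02708; ΔP_B = f(L/D)(ρV²/2) = 1.656e+04 Pa.
ΔP_A/ΔP_B = 3.319e+05/1.656e+04 = 20.0.

ΔP_A/ΔP_B ≈ 20.0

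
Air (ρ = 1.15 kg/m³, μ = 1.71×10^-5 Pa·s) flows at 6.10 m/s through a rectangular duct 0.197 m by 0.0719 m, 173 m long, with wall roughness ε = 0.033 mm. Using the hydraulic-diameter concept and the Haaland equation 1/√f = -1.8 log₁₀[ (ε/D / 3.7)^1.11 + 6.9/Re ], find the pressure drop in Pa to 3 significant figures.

Hydraulic diameter D_h = 4A/P = 4·(0.197·0.0719)/(2·(0.197+0.0719)) = 0.05666/0.5378 = 0.1053 m.
Re = ρVD_h/μ = 1.15·6.1·0.1053/1.71e-05 = 4.322e+04.
ε/D_h = 3.3e-05/0.1053 = 0.000313; Haaland gives 1/√f = -1.8 log₁₀[3.02e-05+0.00016] = 6.699, so f = 0.02228.
ΔP = f(L/D_h)(ρV²/2) = 0.02228·173/0.1053·21.4 = 782.9 Pa.

ΔP ≈ 783 Pa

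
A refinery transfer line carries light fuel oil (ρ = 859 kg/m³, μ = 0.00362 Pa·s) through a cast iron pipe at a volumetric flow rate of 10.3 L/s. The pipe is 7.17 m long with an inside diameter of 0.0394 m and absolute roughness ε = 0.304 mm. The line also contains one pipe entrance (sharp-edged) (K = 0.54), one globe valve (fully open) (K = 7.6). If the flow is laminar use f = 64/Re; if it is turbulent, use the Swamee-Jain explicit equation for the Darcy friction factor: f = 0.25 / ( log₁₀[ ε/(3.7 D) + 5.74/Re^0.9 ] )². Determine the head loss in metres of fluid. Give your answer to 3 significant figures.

h_f ≈ 53.4 m

Q = 10.3 L/s = 10.3/1000 = 0.0103 m³/s.
Cross-sectional area A = πD²/4 = π(0.0394)²/4 = 0.001219 m²; mean velocity V = Q/A = 0.0103/0.001219 = 8.448 m/s.
Reynolds number Re = ρVD/μ = 859 · 8.448 · 0.0394 / 0.00362 = 7.898e+04.
Re > 4000 → turbulent. Relative roughness ε/D = 0.000304/0.0394 = 0.00772. Swamee-Jain: f = 0.25/(log₁₀[0.00772/3.7 + 5.74/7.898e+04^0.9])² = 0.25/(log₁₀[0.00209 + 0.000224])² = 0.25/(-2.636)² = 0.03597.
Total minor-loss coefficient ΣK = 1·0.54 + 1·7.6 = 8.14.
ΔP = [f·L/D + ΣK]·(ρV²/2) = [0.03597·7.17/0.0394 + 8.14]·(859·8.448²/2) = [6.545 + 8.14]·3.065e+04 = 4.501e+05 Pa.
Head loss h_f = ΔP/(ρg) = 4.501e+05/(859·9.81) = 53.4 m.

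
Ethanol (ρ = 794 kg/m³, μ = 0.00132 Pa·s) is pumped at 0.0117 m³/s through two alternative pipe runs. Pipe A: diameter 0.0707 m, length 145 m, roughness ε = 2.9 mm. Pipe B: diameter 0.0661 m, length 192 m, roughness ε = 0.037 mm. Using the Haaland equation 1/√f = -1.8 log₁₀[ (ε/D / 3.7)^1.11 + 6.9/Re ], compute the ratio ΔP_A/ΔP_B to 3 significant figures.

ΔP_A/ΔP_B ≈ 1.81

Pipe A: V = Q/A = 0.0117/0.003926 = 2.98 m/s; Re = 1.267e+05; ε/D = 0.041; Haaland → f = 0.06574; ΔP_A = f(L/D)(ρV²/2) = 4.754e+05 Pa.
Pipe B: V = Q/A = 0.0117/0.003432 = 3.41 m/s; Re = 1.356e+05; ε/D = 0.00056; Haaland → f = 0.01963; ΔP_B = f(L/D)(ρV²/2) = 2.632e+05 Pa.
ΔP_A/ΔP_B = 4.754e+05/2.632e+05 = 1.81.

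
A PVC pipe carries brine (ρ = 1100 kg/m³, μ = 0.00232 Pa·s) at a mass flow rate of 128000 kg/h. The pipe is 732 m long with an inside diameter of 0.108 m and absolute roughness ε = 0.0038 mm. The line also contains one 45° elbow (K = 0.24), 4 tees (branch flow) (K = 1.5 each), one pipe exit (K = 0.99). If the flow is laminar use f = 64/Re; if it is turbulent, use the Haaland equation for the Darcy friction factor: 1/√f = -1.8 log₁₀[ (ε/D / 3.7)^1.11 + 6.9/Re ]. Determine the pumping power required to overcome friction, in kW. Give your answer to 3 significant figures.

ṁ = 128000 kg/h = 128000/3600 = 35.56 kg/s.
A = πD²/4 = π(0.108)²/4 = 0.009161 m²; mean velocity V = ṁ/(ρA) = 35.56/(1100 · 0.009161) = 3.528 m/s.
Reynolds number Re = ρVD/μ = 1100 · 3.528 · 0.108 / 0.00232 = 1.807e+05.
Re > 4000 → turbulent. Relative roughness ε/D = 3.8e-06/0.108 = 3.52e-05. Haaland: 1/√f = -1.8 log₁₀[(3.52e-05/3.7)^1.11 + 6.9/1.807e+05] = -1.8 log₁₀[2.67e-06 + 3.82e-05] = 7.9, so f = 0.01602.
Total minor-loss coefficient ΣK = 1·0.24 + 4·1.5 + 1·0.99 = 7.23.
ΔP = [f·L/D + ΣK]·(ρV²/2) = [0.01602·732/0.108 + 7.23]·(1100·3.528²/2) = [108.6 + 7.23]·6847 = 7.932e+05 Pa.
Q = ṁ/ρ = 35.56/1100 = 0.03232 m³/s.
Pumping power P = QΔP = 0.03232·7.932e+05 = 25640 W = 25.6 kW.

P ≈ 25.6 kW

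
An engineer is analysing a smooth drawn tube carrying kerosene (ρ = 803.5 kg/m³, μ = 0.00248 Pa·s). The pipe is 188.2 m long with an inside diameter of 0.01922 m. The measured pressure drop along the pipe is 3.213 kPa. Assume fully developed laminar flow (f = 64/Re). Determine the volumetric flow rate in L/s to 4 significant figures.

Q ≈ 0.02306 L/s

For laminar flow, f = 64/Re with Re = ρVD/μ, so Darcy-Weisbach reduces to ΔP = 32μLV/D². Solving for V: V = ΔP·D²/(32μL) = 3213·(0.01922)²/(32·0.00248·188.2) = 0.07947 m/s.
Check: Re = ρVD/μ = 803.5·0.07947·0.01922/0.00248 = 494.9 < 2300, so the laminar assumption holds.
Q = V·A = 0.07947·(π/4·0.01922²) = 2.306e-05 m³/s = 0.02306 L/s.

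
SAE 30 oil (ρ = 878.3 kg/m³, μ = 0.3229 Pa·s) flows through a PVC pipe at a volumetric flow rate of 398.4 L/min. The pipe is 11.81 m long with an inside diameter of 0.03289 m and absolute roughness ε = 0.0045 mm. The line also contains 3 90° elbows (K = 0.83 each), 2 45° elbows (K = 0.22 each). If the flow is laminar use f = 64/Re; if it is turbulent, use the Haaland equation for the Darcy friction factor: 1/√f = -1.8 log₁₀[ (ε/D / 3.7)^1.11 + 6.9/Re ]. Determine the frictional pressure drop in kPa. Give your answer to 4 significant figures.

Q = 398.4 L/min = 398.4/60000 = 0.00664 m³/s.
Cross-sectional area A = πD²/4 = π(0.03289)²/4 = 0.0008496 m²; mean velocity V = Q/A = 0.00664/0.0008496 = 7.815 m/s.
Reynolds number Re = ρVD/μ = 878.3 · 7.815 · 0.03289 / 0.323 = 699.2.
Re < 2300 → laminar flow, so f = 64/Re = 64/699.2 = 0.09154 (the turbulent correlation is not needed).
Total minor-loss coefficient ΣK = 3·0.83 + 2·0.22 = 2.93.
ΔP = [f·L/D + ΣK]·(ρV²/2) = [0.09154·11.81/0.03289 + 2.93]·(878.3·7.815²/2) = [32.87 + 2.93]·2.682e+04 = 9.602e+05 Pa.
ΔP = 9.602e+05 Pa = 960.2 kPa.

ΔP ≈ 960.2 kPa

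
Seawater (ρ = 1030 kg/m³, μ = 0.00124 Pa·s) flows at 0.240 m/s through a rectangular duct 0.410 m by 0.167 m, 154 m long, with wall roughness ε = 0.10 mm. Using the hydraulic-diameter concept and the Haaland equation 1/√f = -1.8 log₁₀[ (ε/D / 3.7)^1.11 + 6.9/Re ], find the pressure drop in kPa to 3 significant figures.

Hydraulic diameter D_h = 4A/P = 4·(0.41·0.167)/(2·(0.41+0.167)) = 0.2739/1.154 = 0.2373 m.
Re = ρVD_h/μ = 1030·0.24·0.2373/0.00124 = 4.731e+04.
ε/D_h = 0.0001/0.2373 = 0.000421; Haaland gives 1/√f = -1.8 log₁₀[4.19e-05+0.000146] = 6.707, so f = 0.02223.
ΔP = f(L/D_h)(ρV²/2) = 0.02223·154/0.2373·29.66 = 427.8 Pa.
ΔP = 0.428 kPa.

ΔP ≈ 0.428 kPa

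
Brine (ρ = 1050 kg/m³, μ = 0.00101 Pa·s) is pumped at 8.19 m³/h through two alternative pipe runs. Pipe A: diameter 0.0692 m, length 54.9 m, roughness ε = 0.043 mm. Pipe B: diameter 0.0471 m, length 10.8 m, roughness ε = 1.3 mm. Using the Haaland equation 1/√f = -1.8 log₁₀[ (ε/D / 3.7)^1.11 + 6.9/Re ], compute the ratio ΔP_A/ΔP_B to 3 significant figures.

ΔP_A/ΔP_B ≈ 0.308

Pipe A: V = Q/A = 0.002275/0.003761 = 0.6049 m/s; Re = 4.352e+04; ε/D = 0.000621; Haaland → f = 0.02315; ΔP_A = f(L/D)(ρV²/2) = 3528 Pa.
Pipe B: V = Q/A = 0.002275/0.001742 = 1.306 m/s; Re = 6.393e+04; ε/D = 0.0276; Haaland → f = 0.05586; ΔP_B = f(L/D)(ρV²/2) = 1.146e+04 Pa.
ΔP_A/ΔP_B = 3528/1.146e+04 = 0.308.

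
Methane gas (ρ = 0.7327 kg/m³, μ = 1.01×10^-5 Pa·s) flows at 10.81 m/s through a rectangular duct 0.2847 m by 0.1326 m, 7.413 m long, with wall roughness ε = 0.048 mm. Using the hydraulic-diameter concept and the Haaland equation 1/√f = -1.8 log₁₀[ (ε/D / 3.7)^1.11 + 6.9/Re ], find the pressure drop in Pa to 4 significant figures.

Hydraulic diameter D_h = 4A/P = 4·(0.2847·0.1326)/(2·(0.2847+0.1326)) = 0.151/0.8346 = 0.1809 m.
Re = ρVD_h/μ = 0.7327·10.81·0.1809/1.01e-05 = 1.419e+05.
ε/D_h = 4.8e-05/0.1809 = 0.000265; Haaland gives 1/√f = -1.8 log₁₀[2.51e-05+4.86e-05] = 7.438, so f = 0.01807.
ΔP = f(L/D_h)(ρV²/2) = 0.01807·7.413/0.1809·42.81 = 31.7 Pa.

ΔP ≈ 31.70 Pa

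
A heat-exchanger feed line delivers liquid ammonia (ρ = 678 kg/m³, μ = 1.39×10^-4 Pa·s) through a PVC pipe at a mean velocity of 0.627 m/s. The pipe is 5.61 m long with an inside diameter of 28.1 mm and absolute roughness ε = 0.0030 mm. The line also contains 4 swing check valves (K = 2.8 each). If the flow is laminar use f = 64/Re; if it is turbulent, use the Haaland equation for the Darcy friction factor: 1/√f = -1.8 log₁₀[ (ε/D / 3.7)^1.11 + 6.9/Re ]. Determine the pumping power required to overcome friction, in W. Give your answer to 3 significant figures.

P ≈ 0.775 W

Reynolds number Re = ρVD/μ = 678 · 0.627 · 0.0281 / 0.000139 = 8.594e+04.
Re > 4000 → turbulent. Relative roughness ε/D = 3e-06/0.0281 = 0.000107. Haaland: 1/√f = -1.8 log₁₀[(0.000107/3.7)^1.11 + 6.9/8.594e+04] = -1.8 log₁₀[9.14e-06 + 8.03e-05] = 7.287, so f = 0.01883.
Total minor-loss coefficient ΣK = 4·2.8 = 11.2.
ΔP = [f·L/D + ΣK]·(ρV²/2) = [0.01883·5.61/0.0281 + 11.2]·(678·0.627²/2) = [3.759 + 11.2]·133.3 = 1994 Pa.
Q = V·A = 0.627·0.0006202 = 0.0003888 m³/s.
Pumping power P = QΔP = 0.0003888·1994 = 0.7752 W = 0.775 W.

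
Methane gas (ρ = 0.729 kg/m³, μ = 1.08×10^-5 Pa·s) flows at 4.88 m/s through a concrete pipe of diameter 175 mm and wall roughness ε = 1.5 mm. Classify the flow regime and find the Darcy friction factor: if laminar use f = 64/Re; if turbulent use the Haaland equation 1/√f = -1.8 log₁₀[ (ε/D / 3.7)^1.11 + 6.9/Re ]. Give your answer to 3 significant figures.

Re = ρVD/μ = 0.729·4.88·0.175/1.08e-05 = 5.764e+04.
Re > 4000 → turbulent. ε/D = 0.0015/0.175 = 0.00857; Haaland: 1/√f = -1.8 log₁₀[0.00119 + 0.00012] = 5.19, so f = 0.03712.

f ≈ 0.0371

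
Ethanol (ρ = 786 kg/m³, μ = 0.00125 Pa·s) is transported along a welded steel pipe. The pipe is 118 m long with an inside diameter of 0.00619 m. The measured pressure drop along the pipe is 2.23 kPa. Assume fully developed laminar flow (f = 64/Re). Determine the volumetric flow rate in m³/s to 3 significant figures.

Q ≈ 5.45×10^-7 m³/s

For laminar flow, f = 64/Re with Re = ρVD/μ, so Darcy-Weisbach reduces to ΔP = 32μLV/D². Solving for V: V = ΔP·D²/(32μL) = 2230·(0.00619)²/(32·0.00125·118) = 0.0181 m/s.
Check: Re = ρVD/μ = 786·0.0181·0.00619/0.00125 = 70.46 < 2300, so the laminar assumption holds.
Q = V·A = 0.0181·(π/4·0.00619²) = 5.448e-07 m³/s = 5.45×10^-7 m³/s.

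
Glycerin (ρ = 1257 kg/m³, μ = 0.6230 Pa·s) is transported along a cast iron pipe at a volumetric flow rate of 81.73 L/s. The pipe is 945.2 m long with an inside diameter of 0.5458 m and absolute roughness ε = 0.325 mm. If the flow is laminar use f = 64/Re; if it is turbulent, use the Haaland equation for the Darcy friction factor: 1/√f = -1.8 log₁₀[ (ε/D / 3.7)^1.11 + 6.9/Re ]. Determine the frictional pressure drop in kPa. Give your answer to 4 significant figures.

Q = 81.73 L/s = 81.73/1000 = 0.08173 m³/s.
Cross-sectional area A = πD²/4 = π(0.5458)²/4 = 0.234 m²; mean velocity V = Q/A = 0.08173/0.234 = 0.3493 m/s.
Reynolds number Re = ρVD/μ = 1257 · 0.3493 · 0.5458 / 0.623 = 384.7.
Re < 2300 → laminar flow, so f = 64/Re = 64/384.7 = 0.1664 (the turbulent correlation is not needed).
Darcy-Weisbach: ΔP = f(L/D)(ρV²/2) = 0.1664·(945.2/0.5458)·(1257·0.3493²/2) = 0.1664·1732·76.69 = 2.21e+04 Pa.
ΔP = 2.21e+04 Pa = 22.10 kPa.

ΔP ≈ 22.10 kPa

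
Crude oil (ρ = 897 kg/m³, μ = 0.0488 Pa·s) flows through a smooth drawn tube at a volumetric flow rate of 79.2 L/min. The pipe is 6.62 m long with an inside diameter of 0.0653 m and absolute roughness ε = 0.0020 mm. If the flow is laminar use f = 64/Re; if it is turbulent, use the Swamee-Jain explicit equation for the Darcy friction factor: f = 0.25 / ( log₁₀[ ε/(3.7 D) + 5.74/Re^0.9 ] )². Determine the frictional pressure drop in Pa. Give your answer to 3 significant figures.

Q = 79.2 L/min = 79.2/60000 = 0.00132 m³/s.
Cross-sectional area A = πD²/4 = π(0.0653)²/4 = 0.003349 m²; mean velocity V = Q/A = 0.00132/0.003349 = 0.3941 m/s.
Reynolds number Re = ρVD/μ = 897 · 0.3941 · 0.0653 / 0.0488 = 473.1.
Re < 2300 → laminar flow, so f = 64/Re = 64/473.1 = 0.1353 (the turbulent correlation is not needed).
Darcy-Weisbach: ΔP = f(L/D)(ρV²/2) = 0.1353·(6.62/0.0653)·(897·0.3941²/2) = 0.1353·101.4·69.68 = 955.6 Pa.

ΔP ≈ 956 Pa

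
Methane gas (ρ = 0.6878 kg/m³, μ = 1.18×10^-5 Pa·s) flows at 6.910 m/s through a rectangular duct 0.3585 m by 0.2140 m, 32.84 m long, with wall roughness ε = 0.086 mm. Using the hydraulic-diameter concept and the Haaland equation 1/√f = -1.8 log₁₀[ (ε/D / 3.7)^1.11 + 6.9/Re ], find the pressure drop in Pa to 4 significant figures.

ΔP ≈ 38.38 Pa

Hydraulic diameter D_h = 4A/P = 4·(0.3585·0.214)/(2·(0.3585+0.214)) = 0.3069/1.145 = 0.268 m.
Re = ρVD_h/μ = 0.6878·6.91·0.268/1.18e-05 = 1.079e+05.
ε/D_h = 8.6e-05/0.268 = 0.000321; Haaland gives 1/√f = -1.8 log₁₀[3.1e-05+6.39e-05] = 7.241, so f = 0.01907.
ΔP = f(L/D_h)(ρV²/2) = 0.01907·32.84/0.268·16.42 = 38.38 Pa.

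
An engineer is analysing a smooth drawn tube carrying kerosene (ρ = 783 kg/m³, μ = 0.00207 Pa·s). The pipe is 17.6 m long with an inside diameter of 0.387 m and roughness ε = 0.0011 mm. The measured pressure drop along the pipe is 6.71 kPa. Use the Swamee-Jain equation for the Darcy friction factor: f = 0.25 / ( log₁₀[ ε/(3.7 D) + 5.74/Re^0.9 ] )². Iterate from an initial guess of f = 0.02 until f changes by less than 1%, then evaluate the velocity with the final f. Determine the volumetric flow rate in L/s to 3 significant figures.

Rearranging Darcy-Weisbach: V = √(2·ΔP·D/(f·L·ρ)). With ε/D = 1.1e-06/0.387 = 2.84e-06, iterate starting from f = 0.02:
  f = 0.02 → V = √(2·6710·0.387/(0.02·17.6·783)) = 4.341 m/s; Re = ρVD/μ = 6.355e+05; f → 0.0126
  f = 0.0126 → V = 5.469 m/s; Re = 8.006e+05; f → 0.01212
  f = 0.01212 → V = 5.577 m/s; Re = 8.164e+05; f → 0.01208
Converged (Δf/f < 1%). With the final f = 0.01208: V = √(2·6710·0.387/(0.01208·17.6·783)) = 5.586 m/s.
Q = V·A = 5.586·(π/4·0.387²) = 0.6571 m³/s = 657 L/s.

Q ≈ 657 L/s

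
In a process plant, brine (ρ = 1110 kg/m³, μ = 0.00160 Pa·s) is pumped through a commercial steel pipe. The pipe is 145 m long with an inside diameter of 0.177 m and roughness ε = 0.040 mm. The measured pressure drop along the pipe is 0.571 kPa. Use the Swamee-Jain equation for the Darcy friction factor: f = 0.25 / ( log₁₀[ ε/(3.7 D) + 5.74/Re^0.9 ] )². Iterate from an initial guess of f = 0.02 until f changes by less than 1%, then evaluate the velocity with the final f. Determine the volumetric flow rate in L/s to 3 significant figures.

Rearranging Darcy-Weisbach: V = √(2·ΔP·D/(f·L·ρ)). With ε/D = 4e-05/0.177 = 0.000226, iterate starting from f = 0.02:
  f = 0.02 → V = √(2·571·0.177/(0.02·145·1110)) = 0.2506 m/s; Re = ρVD/μ = 3.077e+04; f → 0.02392
  f = 0.02392 → V = 0.2291 m/s; Re = 2.813e+04; f → 0.0244
  f = 0.0244 → V = 0.2269 m/s; Re = 2.786e+04; f → 0.02445
Converged (Δf/f < 1%). With the final f = 0.02445: V = √(2·571·0.177/(0.02445·145·1110)) = 0.2266 m/s.
Q = V·A = 0.2266·(π/4·0.177²) = 0.005577 m³/s = 5.58 L/s.

Q ≈ 5.58 L/s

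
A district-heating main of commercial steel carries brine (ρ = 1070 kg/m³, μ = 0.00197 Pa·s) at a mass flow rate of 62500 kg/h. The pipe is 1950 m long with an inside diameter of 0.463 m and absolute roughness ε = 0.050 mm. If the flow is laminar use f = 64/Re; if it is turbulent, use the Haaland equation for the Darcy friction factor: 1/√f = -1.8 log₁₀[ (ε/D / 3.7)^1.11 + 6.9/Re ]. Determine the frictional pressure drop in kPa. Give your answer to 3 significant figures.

ΔP ≈ 0.518 kPa

ṁ = 62500 kg/h = 62500/3600 = 17.36 kg/s.
A = πD²/4 = π(0.463)²/4 = 0.1684 m²; mean velocity V = ṁ/(ρA) = 17.36/(1070 · 0.1684) = 0.09637 m/s.
Reynolds number Re = ρVD/μ = 1070 · 0.09637 · 0.463 / 0.00197 = 2.423e+04.
Re > 4000 → turbulent. Relative roughness ε/D = 5e-05/0.463 = 0.000108. Haaland: 1/√f = -1.8 log₁₀[(0.000108/3.7)^1.11 + 6.9/2.423e+04] = -1.8 log₁₀[9.25e-06 + 0.000285] = 6.357, so f = 0.02475.
Darcy-Weisbach: ΔP = f(L/D)(ρV²/2) = 0.02475·(1950/0.463)·(1070·0.09637²/2) = 0.02475·4212·4.969 = 517.8 Pa.
ΔP = 517.8 Pa = 0.518 kPa.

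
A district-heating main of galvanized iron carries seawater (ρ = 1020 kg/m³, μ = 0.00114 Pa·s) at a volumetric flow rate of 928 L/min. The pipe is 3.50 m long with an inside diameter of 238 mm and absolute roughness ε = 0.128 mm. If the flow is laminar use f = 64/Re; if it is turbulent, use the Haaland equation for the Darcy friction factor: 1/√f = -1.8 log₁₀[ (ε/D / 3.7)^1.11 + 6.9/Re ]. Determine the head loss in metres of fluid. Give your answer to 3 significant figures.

h_f ≈ 0.00191 m

Q = 928 L/min = 928/60000 = 0.01547 m³/s.
Cross-sectional area A = πD²/4 = π(0.238)²/4 = 0.04449 m²; mean velocity V = Q/A = 0.01547/0.04449 = 0.3477 m/s.
Reynolds number Re = ρVD/μ = 1020 · 0.3477 · 0.238 / 0.00114 = 7.403e+04.
Re > 4000 → turbulent. Relative roughness ε/D = 0.000128/0.238 = 0.000538. Haaland: 1/√f = -1.8 log₁₀[(0.000538/3.7)^1.11 + 6.9/7.403e+04] = -1.8 log₁₀[5.5e-05 + 9.32e-05] = 6.893, so f = 0.02105.
Darcy-Weisbach: ΔP = f(L/D)(ρV²/2) = 0.02105·(3.5/0.238)·(1020·0.3477²/2) = 0.02105·14.71·61.64 = 19.08 Pa.
Head loss h_f = ΔP/(ρg) = 19.08/(1020·9.81) = 0.00191 m.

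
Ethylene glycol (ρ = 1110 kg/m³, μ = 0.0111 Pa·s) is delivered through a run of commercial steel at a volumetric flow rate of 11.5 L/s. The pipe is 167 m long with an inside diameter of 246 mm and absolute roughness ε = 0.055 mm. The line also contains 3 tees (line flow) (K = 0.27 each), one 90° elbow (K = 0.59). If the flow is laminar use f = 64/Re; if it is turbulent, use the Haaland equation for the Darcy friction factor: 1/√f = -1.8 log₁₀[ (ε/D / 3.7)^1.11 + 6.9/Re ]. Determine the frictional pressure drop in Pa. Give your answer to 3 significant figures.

ΔP ≈ 840 Pa

Q = 11.5 L/s = 11.5/1000 = 0.0115 m³/s.
Cross-sectional area A = πD²/4 = π(0.246)²/4 = 0.04753 m²; mean velocity V = Q/A = 0.0115/0.04753 = 0.242 m/s.
Reynolds number Re = ρVD/μ = 1110 · 0.242 · 0.246 / 0.0111 = 5952.
Re > 4000 → turbulent. Relative roughness ε/D = 5.5e-05/0.246 = 0.000224. Haaland: 1/√f = -1.8 log₁₀[(0.000224/3.7)^1.11 + 6.9/5952] = -1.8 log₁₀[2.08e-05 + 0.00116] = 5.271, so f = 0.036.
Total minor-loss coefficient ΣK = 3·0.27 + 1·0.59 = 1.4.
ΔP = [f·L/D + ΣK]·(ρV²/2) = [0.036·167/0.246 + 1.4]·(1110·0.242²/2) = [24.44 + 1.4]·32.49 = 839.5 Pa.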